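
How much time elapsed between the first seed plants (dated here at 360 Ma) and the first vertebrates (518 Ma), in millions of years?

518 − 360 = 158 million years.

158 million years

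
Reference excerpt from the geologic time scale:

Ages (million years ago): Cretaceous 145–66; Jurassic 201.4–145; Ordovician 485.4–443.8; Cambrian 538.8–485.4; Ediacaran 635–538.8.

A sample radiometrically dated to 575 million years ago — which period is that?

Ediacaran

575 Ma lies between 635 and 538.8 Ma, so it falls in the Ediacaran.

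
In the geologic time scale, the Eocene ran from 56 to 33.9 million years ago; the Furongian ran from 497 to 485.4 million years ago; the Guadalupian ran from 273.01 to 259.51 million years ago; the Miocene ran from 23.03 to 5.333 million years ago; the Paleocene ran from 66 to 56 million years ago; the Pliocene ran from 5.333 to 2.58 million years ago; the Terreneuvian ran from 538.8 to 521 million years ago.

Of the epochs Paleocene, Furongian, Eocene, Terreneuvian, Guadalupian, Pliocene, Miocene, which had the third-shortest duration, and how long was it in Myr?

Start − end for each: Paleocene 66 − 56 = 10; Furongian 497 − 485.4 = 11.6; Eocene 56 − 33.9 = 22.1; Terreneuvian 538.8 − 521 = 17.8; Guadalupian 273.01 − 259.51 = 13.5; Pliocene 5.333 − 2.58 = 2.753; Miocene 23.03 − 5.333 = 17.697.
Ranking these from shortest: Pliocene < Paleocene < Furongian < Guadalupian < Miocene < Terreneuvian < Eocene.
Position 3 in that ranking is Furongian, which lasted 11.6 Myr.

Furongian, 11.6 million years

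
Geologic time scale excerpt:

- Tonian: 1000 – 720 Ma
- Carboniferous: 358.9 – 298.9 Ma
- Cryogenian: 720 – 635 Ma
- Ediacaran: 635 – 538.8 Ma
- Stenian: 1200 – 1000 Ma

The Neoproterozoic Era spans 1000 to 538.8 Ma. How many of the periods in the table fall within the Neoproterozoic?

Periods inside 1000–538.8 Ma: Tonian, Cryogenian, Ediacaran — 3 in total.

3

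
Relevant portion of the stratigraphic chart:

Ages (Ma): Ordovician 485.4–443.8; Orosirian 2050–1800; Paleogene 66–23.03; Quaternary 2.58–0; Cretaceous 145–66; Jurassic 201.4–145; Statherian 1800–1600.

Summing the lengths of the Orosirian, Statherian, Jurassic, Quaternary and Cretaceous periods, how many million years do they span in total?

Duration is start − end for each: (2050 − 1800) + (1800 − 1600) + (201.4 − 145) + (2.58 − 0) + (145 − 66).
That is 250 + 200 + 56.4 + 2.58 + 79, which totals 587.98 million years.

587.98 million years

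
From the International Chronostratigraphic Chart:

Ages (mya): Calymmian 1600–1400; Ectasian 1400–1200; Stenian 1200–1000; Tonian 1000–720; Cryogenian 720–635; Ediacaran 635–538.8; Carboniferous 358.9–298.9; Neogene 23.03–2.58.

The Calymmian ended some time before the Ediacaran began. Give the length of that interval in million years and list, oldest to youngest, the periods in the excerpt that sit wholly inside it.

765 million years; Ectasian, Stenian, Tonian, Cryogenian

End of Calymmian = 1400 Ma; start of Ediacaran = 635 Ma.
Gap = 1400 − 635 = 765 Myr.
Periods wholly inside 1400–635 Ma: Ectasian (1400–1200), Stenian (1200–1000), Tonian (1000–720), Cryogenian (720–635).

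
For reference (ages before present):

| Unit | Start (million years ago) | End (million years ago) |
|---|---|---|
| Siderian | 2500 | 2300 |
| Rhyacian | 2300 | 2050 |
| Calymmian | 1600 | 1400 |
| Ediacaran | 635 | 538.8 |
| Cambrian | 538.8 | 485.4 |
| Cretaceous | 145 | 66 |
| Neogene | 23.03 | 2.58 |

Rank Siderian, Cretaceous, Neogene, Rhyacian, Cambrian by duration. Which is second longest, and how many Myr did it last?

Durations: Siderian 200; Cretaceous 79; Neogene 20.45; Rhyacian 250; Cambrian 53.4 Myr.
Sorted longest-first: Rhyacian (250), Siderian (200), Cretaceous (79), Cambrian (53.4), Neogene (20.45).
The second longest is Siderian at 200 Myr.

Siderian, 200 million years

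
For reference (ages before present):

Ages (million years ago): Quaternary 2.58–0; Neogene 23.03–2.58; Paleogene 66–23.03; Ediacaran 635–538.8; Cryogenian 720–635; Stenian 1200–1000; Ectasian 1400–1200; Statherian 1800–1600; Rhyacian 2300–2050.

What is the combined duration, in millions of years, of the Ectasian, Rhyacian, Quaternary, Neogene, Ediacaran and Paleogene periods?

612.2 million years

Each duration: Ectasian = 200; Rhyacian = 250; Quaternary = 2.58; Neogene = 20.45; Ediacaran = 96.2; Paleogene = 42.97.
Sum: 200 + 250 + 2.58 + 20.45 + 96.2 + 42.97 = 612.2 Myr.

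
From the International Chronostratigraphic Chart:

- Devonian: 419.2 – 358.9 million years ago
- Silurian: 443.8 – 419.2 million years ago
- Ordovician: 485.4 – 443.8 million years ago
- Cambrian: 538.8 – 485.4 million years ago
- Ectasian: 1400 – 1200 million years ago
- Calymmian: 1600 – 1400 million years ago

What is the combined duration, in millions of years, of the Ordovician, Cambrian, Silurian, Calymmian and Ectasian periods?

Duration is start − end for each: (485.4 − 443.8) + (538.8 − 485.4) + (443.8 − 419.2) + (1600 − 1400) + (1400 − 1200).
That is 41.6 + 53.4 + 24.6 + 200 + 200, which totals 519.6 million years.

519.6 million years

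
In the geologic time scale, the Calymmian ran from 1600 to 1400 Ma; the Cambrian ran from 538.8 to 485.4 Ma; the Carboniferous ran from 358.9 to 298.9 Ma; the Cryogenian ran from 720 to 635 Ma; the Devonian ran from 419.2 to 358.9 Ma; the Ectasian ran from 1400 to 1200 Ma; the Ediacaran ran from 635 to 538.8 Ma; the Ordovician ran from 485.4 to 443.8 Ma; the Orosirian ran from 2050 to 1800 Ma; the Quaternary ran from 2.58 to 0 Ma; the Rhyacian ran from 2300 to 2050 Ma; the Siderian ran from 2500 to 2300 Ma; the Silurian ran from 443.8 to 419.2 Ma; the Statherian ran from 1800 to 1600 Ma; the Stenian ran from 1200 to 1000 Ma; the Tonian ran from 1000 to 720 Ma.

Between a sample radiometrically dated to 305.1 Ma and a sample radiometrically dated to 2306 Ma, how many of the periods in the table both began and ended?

13

The older date is 2306 Ma and the younger is 305.1 Ma.
Periods with start < 2306 and end > 305.1 Ma: Rhyacian (2300–2050), Orosirian (2050–1800), Statherian (1800–1600), Calymmian (1600–1400), Ectasian (1400–1200), Stenian (1200–1000), Tonian (1000–720), Cryogenian (720–635), Ediacaran (635–538.8), Cambrian (538.8–485.4), Ordovician (485.4–443.8), Silurian (443.8–419.2), Devonian (419.2–358.9).
That is 13 complete periods.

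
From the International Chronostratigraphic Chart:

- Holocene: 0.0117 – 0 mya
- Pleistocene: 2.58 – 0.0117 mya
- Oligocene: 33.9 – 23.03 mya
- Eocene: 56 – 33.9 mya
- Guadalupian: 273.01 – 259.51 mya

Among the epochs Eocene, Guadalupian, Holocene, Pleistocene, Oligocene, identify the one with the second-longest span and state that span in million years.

Guadalupian, 13.5 million years

Durations: Eocene 22.1; Guadalupian 13.5; Holocene 0.0117; Pleistocene 2.5683; Oligocene 10.87 Myr.
Sorted longest-first: Eocene (22.1), Guadalupian (13.5), Oligocene (10.87), Pleistocene (2.5683), Holocene (0.0117).
The second longest is Guadalupian at 13.5 Myr.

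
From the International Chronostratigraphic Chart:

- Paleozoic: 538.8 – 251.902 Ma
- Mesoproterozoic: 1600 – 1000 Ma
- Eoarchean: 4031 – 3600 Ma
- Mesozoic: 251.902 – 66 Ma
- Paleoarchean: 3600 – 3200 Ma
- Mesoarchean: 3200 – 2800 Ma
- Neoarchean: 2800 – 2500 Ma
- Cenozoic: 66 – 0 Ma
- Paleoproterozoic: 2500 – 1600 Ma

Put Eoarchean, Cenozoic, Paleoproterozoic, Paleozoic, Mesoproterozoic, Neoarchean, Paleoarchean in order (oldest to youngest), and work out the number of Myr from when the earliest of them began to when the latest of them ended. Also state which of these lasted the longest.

Eoarchean, Paleoarchean, Neoarchean, Paleoproterozoic, Mesoproterozoic, Paleozoic, Cenozoic; total span 4031 Myr; longest is Paleoproterozoic

Start ages (Ma): Eoarchean 4031, Paleoarchean 3600, Neoarchean 2800, Paleoproterozoic 2500, Mesoproterozoic 1600, Paleozoic 538.8, Cenozoic 66.
Ordered oldest to youngest: Eoarchean, Paleoarchean, Neoarchean, Paleoproterozoic, Mesoproterozoic, Paleozoic, Cenozoic.
Span = 4031 − 0 = 4031 Myr.
Durations: Mesoproterozoic 600, Neoarchean 300, Paleoproterozoic 900, Paleozoic 286.898, Eoarchean 431, Paleoarchean 400, Cenozoic 66 → longest is Paleoproterozoic (900 Myr).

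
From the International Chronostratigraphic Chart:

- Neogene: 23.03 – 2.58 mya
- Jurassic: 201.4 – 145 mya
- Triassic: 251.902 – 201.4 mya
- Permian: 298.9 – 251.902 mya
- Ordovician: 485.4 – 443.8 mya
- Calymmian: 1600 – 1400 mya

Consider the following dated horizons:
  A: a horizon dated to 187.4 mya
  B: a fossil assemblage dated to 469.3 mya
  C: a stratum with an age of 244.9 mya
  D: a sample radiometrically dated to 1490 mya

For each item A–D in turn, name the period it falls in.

A: 187.4 Ma lies in 201.4–145 Ma, so Jurassic.
B: 469.3 Ma lies in 485.4–443.8 Ma, so Ordovician.
C: 244.9 Ma lies in 251.902–201.4 Ma, so Triassic.
D: 1490 Ma lies in 1600–1400 Ma, so Calymmian.

A — Jurassic; B — Ordovician; C — Triassic; D — Calymmian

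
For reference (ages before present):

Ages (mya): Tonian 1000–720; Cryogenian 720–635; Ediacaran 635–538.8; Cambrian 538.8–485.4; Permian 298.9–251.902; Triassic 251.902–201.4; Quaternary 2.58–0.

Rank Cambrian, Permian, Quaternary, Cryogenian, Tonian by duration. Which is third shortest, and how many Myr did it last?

Start − end for each: Cambrian 538.8 − 485.4 = 53.4; Permian 298.9 − 251.902 = 46.998; Quaternary 2.58 − 0 = 2.58; Cryogenian 720 − 635 = 85; Tonian 1000 − 720 = 280.
Ranking these from shortest: Quaternary < Permian < Cambrian < Cryogenian < Tonian.
Position 3 in that ranking is Cambrian, which lasted 53.4 Myr.

Cambrian, 53.4 million years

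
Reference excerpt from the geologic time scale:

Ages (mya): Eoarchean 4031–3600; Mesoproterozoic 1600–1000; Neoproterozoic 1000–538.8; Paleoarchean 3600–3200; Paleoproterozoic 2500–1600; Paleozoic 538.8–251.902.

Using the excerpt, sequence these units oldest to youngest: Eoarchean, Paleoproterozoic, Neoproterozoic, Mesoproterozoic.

The oldest of these is Eoarchean (starts 4031 Ma) and the youngest is Neoproterozoic (ends 538.8 Ma).
In between, by decreasing start age: Paleoproterozoic (2500), Mesoproterozoic (1600).

Eoarchean → Paleoproterozoic → Mesoproterozoic → Neoproterozoic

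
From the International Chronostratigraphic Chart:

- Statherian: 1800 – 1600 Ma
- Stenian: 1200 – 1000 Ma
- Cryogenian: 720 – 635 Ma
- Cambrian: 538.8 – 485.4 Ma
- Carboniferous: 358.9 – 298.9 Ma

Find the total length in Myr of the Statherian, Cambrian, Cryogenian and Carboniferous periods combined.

Duration is start − end for each: (1800 − 1600) + (538.8 − 485.4) + (720 − 635) + (358.9 − 298.9).
That is 200 + 53.4 + 85 + 60, which totals 398.4 million years.

398.4 million years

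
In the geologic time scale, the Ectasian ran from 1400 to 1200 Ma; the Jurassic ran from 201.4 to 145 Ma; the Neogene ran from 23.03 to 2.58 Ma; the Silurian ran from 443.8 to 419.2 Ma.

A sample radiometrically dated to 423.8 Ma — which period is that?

423.8 Ma lies between 443.8 and 419.2 Ma, so it falls in the Silurian.

Silurian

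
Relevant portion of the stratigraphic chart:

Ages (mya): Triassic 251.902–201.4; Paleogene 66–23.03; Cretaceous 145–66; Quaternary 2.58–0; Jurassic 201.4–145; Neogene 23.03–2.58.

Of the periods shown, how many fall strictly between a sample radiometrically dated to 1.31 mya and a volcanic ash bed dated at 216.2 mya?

The older date is 216.2 Ma and the younger is 1.31 Ma.
Periods with start < 216.2 and end > 1.31 Ma: Jurassic (201.4–145), Cretaceous (145–66), Paleogene (66–23.03), Neogene (23.03–2.58).
That is 4 complete periods.

4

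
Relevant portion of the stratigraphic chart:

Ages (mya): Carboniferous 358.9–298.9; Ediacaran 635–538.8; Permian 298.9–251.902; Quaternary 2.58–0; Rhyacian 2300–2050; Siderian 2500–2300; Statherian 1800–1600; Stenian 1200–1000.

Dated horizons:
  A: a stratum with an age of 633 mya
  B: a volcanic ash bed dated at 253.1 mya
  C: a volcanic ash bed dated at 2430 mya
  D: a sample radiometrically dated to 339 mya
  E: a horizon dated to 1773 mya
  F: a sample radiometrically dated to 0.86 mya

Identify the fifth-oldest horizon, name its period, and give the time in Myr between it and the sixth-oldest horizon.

B, in the Permian; 252.24 million years to F

Sorted oldest-first by Ma: C (2430), E (1773), A (633), D (339), B (253.1), F (0.86).
The fifth oldest is B at 253.1 Ma, which lies in 298.9–251.902 Ma: the Permian.
The sixth oldest is F at 0.86 Ma; separation = |253.1 − 0.86| = 252.24 Myr.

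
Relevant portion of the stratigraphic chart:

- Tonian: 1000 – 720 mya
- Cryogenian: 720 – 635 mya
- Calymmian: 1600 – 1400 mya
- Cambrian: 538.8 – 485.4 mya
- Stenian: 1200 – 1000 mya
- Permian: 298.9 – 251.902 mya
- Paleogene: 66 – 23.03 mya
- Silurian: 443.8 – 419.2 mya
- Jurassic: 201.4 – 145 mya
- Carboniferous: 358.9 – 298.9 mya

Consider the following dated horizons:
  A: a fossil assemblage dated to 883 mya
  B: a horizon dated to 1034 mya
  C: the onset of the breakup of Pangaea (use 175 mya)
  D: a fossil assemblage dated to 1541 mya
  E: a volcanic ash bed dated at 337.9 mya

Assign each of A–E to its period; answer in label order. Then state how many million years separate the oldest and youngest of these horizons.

A — Tonian; B — Stenian; C — Jurassic; D — Calymmian; E — Carboniferous; span 1366 million years

A: 883 Ma lies in 1000–720 Ma, so Tonian.
B: 1034 Ma lies in 1200–1000 Ma, so Stenian.
C: 175 Ma lies in 201.4–145 Ma, so Jurassic.
D: 1541 Ma lies in 1600–1400 Ma, so Calymmian.
E: 337.9 Ma lies in 358.9–298.9 Ma, so Carboniferous.
Oldest = 1541 Ma, youngest = 175 Ma → span 1366 Myr.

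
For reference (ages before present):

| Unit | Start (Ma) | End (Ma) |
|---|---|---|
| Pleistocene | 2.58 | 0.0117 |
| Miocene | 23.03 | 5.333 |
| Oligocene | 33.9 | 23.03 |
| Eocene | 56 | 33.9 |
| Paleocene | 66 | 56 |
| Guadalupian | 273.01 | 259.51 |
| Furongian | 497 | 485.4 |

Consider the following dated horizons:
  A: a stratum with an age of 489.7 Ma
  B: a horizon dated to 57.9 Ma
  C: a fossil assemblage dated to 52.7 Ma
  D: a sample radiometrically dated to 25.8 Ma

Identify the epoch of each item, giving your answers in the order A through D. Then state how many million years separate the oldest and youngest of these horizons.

Match each age against the start–end ranges in the excerpt: A = 489.7 Ma → Furongian (497–485.4); B = 57.9 Ma → Paleocene (66–56); C = 52.7 Ma → Eocene (56–33.9); D = 25.8 Ma → Oligocene (33.9–23.03).
The largest age is 489.7 Ma and the smallest is 25.8 Ma; their difference is 463.9 Myr.

A — Furongian; B — Paleocene; C — Eocene; D — Oligocene; span 463.9 million years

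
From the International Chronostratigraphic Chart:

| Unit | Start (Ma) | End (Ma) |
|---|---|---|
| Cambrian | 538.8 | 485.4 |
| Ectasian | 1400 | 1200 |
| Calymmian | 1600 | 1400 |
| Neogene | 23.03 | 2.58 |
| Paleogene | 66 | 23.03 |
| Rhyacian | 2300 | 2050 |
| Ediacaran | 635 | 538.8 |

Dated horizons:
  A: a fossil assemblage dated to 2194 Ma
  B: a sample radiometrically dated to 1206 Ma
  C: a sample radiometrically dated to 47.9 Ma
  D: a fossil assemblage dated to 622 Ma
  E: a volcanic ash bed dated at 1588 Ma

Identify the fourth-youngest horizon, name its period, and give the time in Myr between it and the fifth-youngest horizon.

E, in the Calymmian; 606 million years to A

Sorted youngest-first by Ma: C (47.9), D (622), B (1206), E (1588), A (2194).
The fourth youngest is E at 1588 Ma, which lies in 1600–1400 Ma: the Calymmian.
The fifth youngest is A at 2194 Ma; separation = |1588 − 2194| = 606 Myr.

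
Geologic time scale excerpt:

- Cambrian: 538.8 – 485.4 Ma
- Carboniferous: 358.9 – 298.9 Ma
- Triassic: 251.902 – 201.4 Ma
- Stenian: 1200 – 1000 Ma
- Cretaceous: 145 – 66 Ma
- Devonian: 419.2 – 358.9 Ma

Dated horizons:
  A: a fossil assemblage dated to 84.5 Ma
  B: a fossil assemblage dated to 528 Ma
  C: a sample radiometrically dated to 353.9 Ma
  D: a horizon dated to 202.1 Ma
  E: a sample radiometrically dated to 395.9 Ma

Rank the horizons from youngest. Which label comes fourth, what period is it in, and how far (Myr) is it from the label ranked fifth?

E, in the Devonian; 132.1 million years to B

Sorted youngest-first by Ma: A (84.5), D (202.1), C (353.9), E (395.9), B (528).
The fourth youngest is E at 395.9 Ma, which lies in 419.2–358.9 Ma: the Devonian.
The fifth youngest is B at 528 Ma; separation = |395.9 − 528| = 132.1 Myr.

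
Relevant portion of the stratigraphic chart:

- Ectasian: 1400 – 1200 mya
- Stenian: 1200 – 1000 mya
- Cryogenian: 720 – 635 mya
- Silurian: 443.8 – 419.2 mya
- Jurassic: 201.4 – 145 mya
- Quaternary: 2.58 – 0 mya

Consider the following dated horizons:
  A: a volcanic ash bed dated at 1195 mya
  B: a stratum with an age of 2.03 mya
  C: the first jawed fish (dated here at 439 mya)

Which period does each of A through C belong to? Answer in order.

A: 1195 Ma lies in 1200–1000 Ma, so Stenian.
B: 2.03 Ma lies in 2.58–0 Ma, so Quaternary.
C: 439 Ma lies in 443.8–419.2 Ma, so Silurian.

A — Stenian; B — Quaternary; C — Silurian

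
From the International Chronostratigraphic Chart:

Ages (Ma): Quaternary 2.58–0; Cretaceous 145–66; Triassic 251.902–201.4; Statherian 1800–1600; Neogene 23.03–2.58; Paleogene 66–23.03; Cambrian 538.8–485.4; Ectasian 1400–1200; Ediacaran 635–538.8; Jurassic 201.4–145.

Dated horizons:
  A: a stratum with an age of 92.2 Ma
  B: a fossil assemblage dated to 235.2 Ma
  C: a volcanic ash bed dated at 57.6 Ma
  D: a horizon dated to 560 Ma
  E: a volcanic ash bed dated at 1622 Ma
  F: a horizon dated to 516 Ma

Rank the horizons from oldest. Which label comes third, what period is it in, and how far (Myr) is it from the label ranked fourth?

F, in the Cambrian; 280.8 million years to B

Sorted oldest-first by Ma: E (1622), D (560), F (516), B (235.2), A (92.2), C (57.6).
The third oldest is F at 516 Ma, which lies in 538.8–485.4 Ma: the Cambrian.
The fourth oldest is B at 235.2 Ma; separation = |516 − 235.2| = 280.8 Myr.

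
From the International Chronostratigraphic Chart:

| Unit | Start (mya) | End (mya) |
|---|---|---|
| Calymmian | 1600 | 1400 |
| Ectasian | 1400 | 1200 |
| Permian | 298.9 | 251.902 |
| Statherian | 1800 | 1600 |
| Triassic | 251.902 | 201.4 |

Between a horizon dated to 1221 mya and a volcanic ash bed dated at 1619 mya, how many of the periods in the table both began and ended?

The older date is 1619 Ma and the younger is 1221 Ma.
Periods with start < 1619 and end > 1221 Ma: Calymmian (1600–1400).
That is 1 complete period.

1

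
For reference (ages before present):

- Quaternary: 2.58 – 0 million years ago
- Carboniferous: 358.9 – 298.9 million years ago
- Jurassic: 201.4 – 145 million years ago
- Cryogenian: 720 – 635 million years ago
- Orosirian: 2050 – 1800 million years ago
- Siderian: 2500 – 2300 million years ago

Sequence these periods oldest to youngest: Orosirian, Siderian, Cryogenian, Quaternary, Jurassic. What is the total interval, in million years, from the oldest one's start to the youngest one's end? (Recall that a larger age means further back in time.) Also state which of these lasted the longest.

Siderian, Orosirian, Cryogenian, Jurassic, Quaternary; total span 2500 Myr; longest is Orosirian

From the excerpt: Orosirian 2050–1800; Siderian 2500–2300; Cryogenian 720–635; Quaternary 2.58–0; Jurassic 201.4–145 (Ma).
Larger Ma is earlier, so the oldest is Siderian and the youngest is Quaternary; oldest to youngest: Siderian, Orosirian, Cryogenian, Jurassic, Quaternary.
Oldest start 2500 minus youngest end 0 gives 2500 Myr overall.
Individual lengths (start − end): Siderian 200; Quaternary 2.58; Jurassic 56.4; Cryogenian 85; Orosirian 250. The largest is Orosirian at 250 Myr.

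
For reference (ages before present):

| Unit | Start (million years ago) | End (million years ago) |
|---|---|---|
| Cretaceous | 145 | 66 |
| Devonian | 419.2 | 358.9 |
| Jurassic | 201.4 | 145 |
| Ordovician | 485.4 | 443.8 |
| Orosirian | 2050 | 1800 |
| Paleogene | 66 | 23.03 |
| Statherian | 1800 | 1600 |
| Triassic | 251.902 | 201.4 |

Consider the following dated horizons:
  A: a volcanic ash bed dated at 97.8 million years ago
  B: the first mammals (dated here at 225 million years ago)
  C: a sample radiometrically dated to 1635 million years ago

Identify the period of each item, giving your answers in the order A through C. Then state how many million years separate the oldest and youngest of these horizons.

A — Cretaceous; B — Triassic; C — Statherian; span 1537.2 million years

A: 97.8 Ma lies in 145–66 Ma, so Cretaceous.
B: 225 Ma lies in 251.902–201.4 Ma, so Triassic.
C: 1635 Ma lies in 1800–1600 Ma, so Statherian.
Oldest = 1635 Ma, youngest = 97.8 Ma → span 1537.2 Myr.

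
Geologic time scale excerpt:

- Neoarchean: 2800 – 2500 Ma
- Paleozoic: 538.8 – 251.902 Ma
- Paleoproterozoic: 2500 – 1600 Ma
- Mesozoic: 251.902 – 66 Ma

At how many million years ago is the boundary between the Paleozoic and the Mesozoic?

The Paleozoic ends and the Mesozoic begins at 251.902 Ma.

251.902 Ma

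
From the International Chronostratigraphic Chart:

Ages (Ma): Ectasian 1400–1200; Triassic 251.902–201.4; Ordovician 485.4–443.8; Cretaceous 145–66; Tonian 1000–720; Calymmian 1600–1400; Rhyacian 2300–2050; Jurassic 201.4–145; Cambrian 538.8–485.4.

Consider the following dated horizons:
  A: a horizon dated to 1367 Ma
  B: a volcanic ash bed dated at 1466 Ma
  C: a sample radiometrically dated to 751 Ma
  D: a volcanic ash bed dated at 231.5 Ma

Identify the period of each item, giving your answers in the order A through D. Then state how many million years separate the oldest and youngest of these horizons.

A — Ectasian; B — Calymmian; C — Tonian; D — Triassic; span 1234.5 million years

A: 1367 Ma lies in 1400–1200 Ma, so Ectasian.
B: 1466 Ma lies in 1600–1400 Ma, so Calymmian.
C: 751 Ma lies in 1000–720 Ma, so Tonian.
D: 231.5 Ma lies in 251.902–201.4 Ma, so Triassic.
Oldest = 1466 Ma, youngest = 231.5 Ma → span 1234.5 Myr.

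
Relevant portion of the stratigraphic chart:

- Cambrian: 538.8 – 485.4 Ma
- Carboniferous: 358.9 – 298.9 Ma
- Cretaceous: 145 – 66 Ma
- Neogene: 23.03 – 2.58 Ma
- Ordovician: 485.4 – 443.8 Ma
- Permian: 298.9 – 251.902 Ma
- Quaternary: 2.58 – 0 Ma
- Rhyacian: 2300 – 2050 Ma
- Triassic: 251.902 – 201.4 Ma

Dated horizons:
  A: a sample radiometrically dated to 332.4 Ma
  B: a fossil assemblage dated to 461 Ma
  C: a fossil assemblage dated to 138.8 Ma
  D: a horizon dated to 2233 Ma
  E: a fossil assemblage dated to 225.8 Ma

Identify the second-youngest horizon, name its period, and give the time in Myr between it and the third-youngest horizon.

E, in the Triassic; 106.6 million years to A

Smaller Ma means younger, so youngest first: C 138.8 < E 225.8 < A 332.4 < B 461 < D 2233.
Counting 2 along gives E (225.8 Ma); the excerpt puts that inside the Triassic, 251.902–201.4 Ma.
Next in line is A (332.4 Ma), and 332.4 − 225.8 = 106.6 Myr.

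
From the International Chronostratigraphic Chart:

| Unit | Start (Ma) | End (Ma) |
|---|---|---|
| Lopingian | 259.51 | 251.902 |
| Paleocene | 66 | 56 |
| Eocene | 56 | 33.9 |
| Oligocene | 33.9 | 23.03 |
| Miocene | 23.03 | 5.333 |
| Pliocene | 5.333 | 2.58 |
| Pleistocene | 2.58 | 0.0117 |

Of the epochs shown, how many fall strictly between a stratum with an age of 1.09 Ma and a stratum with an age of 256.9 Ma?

256.9 Ma sits inside the Lopingian (259.51–251.902) and 1.09 Ma inside the Pleistocene (2.58–0.0117); neither of those is wholly between the two dates.
The listed epochs lying completely between them are Paleocene, Eocene, Oligocene, Miocene, Pliocene — 5 in all.

5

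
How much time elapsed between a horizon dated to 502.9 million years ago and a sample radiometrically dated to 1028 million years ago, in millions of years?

1028 − 502.9 = 525.1 million years.

525.1 million years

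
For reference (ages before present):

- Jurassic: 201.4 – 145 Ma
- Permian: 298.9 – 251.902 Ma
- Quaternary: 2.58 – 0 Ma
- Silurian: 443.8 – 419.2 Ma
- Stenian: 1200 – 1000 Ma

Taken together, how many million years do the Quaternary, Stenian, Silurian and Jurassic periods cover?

Duration is start − end for each: (2.58 − 0) + (1200 − 1000) + (443.8 − 419.2) + (201.4 − 145).
That is 2.58 + 200 + 24.6 + 56.4, which totals 283.58 million years.

283.58 million years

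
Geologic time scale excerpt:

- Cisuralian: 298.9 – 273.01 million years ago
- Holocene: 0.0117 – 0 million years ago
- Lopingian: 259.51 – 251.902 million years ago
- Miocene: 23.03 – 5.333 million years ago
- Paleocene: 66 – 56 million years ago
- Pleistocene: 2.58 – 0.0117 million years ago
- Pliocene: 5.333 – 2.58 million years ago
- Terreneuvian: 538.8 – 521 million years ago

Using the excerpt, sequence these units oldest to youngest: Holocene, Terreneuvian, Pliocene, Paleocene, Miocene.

The oldest of these is Terreneuvian (starts 538.8 Ma) and the youngest is Holocene (ends 0 Ma).
In between, by decreasing start age: Paleocene (66), Miocene (23.03), Pliocene (5.333).

Terreneuvian → Paleocene → Miocene → Pliocene → Holocene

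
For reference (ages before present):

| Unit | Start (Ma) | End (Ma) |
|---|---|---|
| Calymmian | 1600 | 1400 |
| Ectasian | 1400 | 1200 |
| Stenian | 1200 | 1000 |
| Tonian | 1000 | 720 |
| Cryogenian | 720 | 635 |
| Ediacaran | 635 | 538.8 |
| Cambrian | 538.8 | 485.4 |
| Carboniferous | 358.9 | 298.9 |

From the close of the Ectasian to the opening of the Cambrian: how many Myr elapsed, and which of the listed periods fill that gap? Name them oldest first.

661.2 million years; Stenian, Tonian, Cryogenian, Ediacaran

The Ectasian closes at 1200 Ma and the Cambrian opens at 538.8 Ma, so the interval is 1200 − 538.8 = 661.2 Myr.
A period fits inside if it starts at or after 1200 Ma and ends at or before 538.8 Ma; oldest first that gives Stenian, Tonian, Cryogenian, Ediacaran.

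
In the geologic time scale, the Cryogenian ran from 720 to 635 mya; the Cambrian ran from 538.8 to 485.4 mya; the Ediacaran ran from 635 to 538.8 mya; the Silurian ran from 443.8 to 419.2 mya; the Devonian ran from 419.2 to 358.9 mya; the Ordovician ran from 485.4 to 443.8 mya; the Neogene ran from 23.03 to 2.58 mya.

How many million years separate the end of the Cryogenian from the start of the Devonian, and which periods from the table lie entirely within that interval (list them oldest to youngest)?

The Cryogenian closes at 635 Ma and the Devonian opens at 419.2 Ma, so the interval is 635 − 419.2 = 215.8 Myr.
A period fits inside if it starts at or after 635 Ma and ends at or before 419.2 Ma; oldest first that gives Ediacaran, Cambrian, Ordovician, Silurian.

215.8 million years; Ediacaran, Cambrian, Ordovician, Silurian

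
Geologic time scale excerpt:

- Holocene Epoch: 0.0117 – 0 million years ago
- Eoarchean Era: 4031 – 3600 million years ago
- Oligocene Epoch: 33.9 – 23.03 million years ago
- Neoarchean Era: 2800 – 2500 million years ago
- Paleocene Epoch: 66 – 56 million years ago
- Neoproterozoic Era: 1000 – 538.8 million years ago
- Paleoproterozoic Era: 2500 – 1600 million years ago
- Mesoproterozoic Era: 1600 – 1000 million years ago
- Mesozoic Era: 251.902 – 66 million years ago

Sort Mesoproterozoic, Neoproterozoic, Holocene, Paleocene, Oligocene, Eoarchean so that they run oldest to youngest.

Eoarchean → Mesoproterozoic → Neoproterozoic → Paleocene → Oligocene → Holocene

Read off each span (Ma): Mesoproterozoic 1600–1000; Neoproterozoic 1000–538.8; Holocene 0.0117–0; Paleocene 66–56; Oligocene 33.9–23.03; Eoarchean 4031–3600.
Larger Ma is older, so oldest→youngest is Eoarchean, Mesoproterozoic, Neoproterozoic, Paleocene, Oligocene, Holocene.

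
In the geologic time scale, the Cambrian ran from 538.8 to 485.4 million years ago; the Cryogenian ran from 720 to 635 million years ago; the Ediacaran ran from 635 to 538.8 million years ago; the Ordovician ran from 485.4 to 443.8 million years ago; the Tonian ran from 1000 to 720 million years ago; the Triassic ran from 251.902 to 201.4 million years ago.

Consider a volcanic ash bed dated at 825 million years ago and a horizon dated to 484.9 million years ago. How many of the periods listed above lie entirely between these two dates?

3

The older date is 825 Ma and the younger is 484.9 Ma.
Periods with start < 825 and end > 484.9 Ma: Cryogenian (720–635), Ediacaran (635–538.8), Cambrian (538.8–485.4).
That is 3 complete periods.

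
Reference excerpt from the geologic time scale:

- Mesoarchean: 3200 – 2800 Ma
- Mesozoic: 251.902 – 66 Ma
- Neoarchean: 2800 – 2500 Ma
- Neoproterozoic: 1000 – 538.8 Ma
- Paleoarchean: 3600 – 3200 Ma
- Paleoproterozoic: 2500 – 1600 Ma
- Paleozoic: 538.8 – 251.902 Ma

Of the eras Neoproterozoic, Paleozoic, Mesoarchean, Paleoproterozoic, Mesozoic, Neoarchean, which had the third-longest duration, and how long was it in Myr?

Mesoarchean, 400 million years

Start − end for each: Neoproterozoic 1000 − 538.8 = 461.2; Paleozoic 538.8 − 251.902 = 286.898; Mesoarchean 3200 − 2800 = 400; Paleoproterozoic 2500 − 1600 = 900; Mesozoic 251.902 − 66 = 185.902; Neoarchean 2800 − 2500 = 300.
Ranking these from longest: Paleoproterozoic > Neoproterozoic > Mesoarchean > Neoarchean > Paleozoic > Mesozoic.
Position 3 in that ranking is Mesoarchean, which lasted 400 Myr.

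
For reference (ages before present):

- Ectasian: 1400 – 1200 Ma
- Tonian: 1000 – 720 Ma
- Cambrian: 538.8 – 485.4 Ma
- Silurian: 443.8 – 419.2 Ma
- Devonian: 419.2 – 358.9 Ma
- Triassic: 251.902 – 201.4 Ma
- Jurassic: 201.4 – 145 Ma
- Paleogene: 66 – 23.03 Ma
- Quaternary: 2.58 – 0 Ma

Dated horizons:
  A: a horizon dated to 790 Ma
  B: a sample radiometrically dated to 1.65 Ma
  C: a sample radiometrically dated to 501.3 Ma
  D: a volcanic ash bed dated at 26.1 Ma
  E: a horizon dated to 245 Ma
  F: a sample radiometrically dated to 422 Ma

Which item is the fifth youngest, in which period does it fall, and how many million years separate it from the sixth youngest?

C, in the Cambrian; 288.7 million years to A

Sorted youngest-first by Ma: B (1.65), D (26.1), E (245), F (422), C (501.3), A (790).
The fifth youngest is C at 501.3 Ma, which lies in 538.8–485.4 Ma: the Cambrian.
The sixth youngest is A at 790 Ma; separation = |501.3 − 790| = 288.7 Myr.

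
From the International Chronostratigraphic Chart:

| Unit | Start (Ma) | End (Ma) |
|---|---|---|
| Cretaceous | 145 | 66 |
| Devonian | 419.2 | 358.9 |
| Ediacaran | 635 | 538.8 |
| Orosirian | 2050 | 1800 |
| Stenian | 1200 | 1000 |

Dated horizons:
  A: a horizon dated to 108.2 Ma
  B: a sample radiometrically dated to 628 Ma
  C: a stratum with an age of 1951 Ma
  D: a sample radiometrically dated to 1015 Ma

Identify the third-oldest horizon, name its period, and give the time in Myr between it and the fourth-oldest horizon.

Sorted oldest-first by Ma: C (1951), D (1015), B (628), A (108.2).
The third oldest is B at 628 Ma, which lies in 635–538.8 Ma: the Ediacaran.
The fourth oldest is A at 108.2 Ma; separation = |628 − 108.2| = 519.8 Myr.

B, in the Ediacaran; 519.8 million years to A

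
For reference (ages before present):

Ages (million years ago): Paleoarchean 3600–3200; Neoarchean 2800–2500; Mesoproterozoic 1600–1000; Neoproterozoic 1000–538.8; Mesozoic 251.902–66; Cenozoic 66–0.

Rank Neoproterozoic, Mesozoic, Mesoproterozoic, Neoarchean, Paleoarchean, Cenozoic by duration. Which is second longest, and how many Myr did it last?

Neoproterozoic, 461.2 million years

Durations: Neoproterozoic 461.2; Mesozoic 185.902; Mesoproterozoic 600; Neoarchean 300; Paleoarchean 400; Cenozoic 66 Myr.
Sorted longest-first: Mesoproterozoic (600), Neoproterozoic (461.2), Paleoarchean (400), Neoarchean (300), Mesozoic (185.902), Cenozoic (66).
The second longest is Neoproterozoic at 461.2 Myr.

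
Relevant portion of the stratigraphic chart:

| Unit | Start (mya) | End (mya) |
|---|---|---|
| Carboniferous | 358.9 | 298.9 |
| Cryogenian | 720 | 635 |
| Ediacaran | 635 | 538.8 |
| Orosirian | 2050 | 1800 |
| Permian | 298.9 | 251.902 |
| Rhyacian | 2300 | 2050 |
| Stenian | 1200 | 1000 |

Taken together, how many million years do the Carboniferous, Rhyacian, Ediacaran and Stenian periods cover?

606.2 million years

Each duration: Carboniferous = 60; Rhyacian = 250; Ediacaran = 96.2; Stenian = 200.
Sum: 60 + 250 + 96.2 + 200 = 606.2 Myr.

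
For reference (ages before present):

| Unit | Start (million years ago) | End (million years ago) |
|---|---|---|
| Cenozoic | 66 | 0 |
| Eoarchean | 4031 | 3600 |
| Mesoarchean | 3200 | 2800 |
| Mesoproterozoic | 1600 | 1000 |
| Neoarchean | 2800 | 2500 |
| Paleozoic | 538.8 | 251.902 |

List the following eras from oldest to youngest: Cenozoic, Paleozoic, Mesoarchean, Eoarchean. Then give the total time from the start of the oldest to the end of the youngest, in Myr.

Start ages (Ma): Eoarchean 4031, Mesoarchean 3200, Paleozoic 538.8, Cenozoic 66.
Ordered oldest to youngest: Eoarchean, Mesoarchean, Paleozoic, Cenozoic.
Span = 4031 − 0 = 4031 Myr.

Eoarchean → Mesoarchean → Paleozoic → Cenozoic; total span 4031 Myr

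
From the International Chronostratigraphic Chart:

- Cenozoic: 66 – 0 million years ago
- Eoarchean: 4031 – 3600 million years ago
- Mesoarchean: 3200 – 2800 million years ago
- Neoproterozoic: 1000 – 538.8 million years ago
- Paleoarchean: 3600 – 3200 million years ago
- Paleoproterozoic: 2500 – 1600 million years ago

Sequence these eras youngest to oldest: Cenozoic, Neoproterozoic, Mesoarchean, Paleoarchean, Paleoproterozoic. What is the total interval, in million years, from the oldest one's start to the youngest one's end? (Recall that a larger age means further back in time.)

Start ages (Ma): Paleoarchean 3600, Mesoarchean 3200, Paleoproterozoic 2500, Neoproterozoic 1000, Cenozoic 66.
Ordered youngest to oldest: Cenozoic, Neoproterozoic, Paleoproterozoic, Mesoarchean, Paleoarchean.
Span = 3600 − 0 = 3600 Myr.

Cenozoic, Neoproterozoic, Paleoproterozoic, Mesoarchean, Paleoarchean; total span 3600 Myr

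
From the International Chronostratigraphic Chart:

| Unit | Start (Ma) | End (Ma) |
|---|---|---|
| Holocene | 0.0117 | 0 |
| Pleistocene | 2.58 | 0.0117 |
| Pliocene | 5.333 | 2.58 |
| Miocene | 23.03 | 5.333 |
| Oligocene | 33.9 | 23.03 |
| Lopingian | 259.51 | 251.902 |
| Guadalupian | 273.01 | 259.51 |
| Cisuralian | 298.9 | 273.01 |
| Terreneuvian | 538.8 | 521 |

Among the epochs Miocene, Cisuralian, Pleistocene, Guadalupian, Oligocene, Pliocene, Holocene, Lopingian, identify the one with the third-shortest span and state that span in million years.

Durations: Miocene 17.697; Cisuralian 25.89; Pleistocene 2.5683; Guadalupian 13.5; Oligocene 10.87; Pliocene 2.753; Holocene 0.0117; Lopingian 7.608 Myr.
Sorted shortest-first: Holocene (0.0117), Pleistocene (2.5683), Pliocene (2.753), Lopingian (7.608), Oligocene (10.87), Guadalupian (13.5), Miocene (17.697), Cisuralian (25.89).
The third shortest is Pliocene at 2.753 Myr.

Pliocene, 2.753 million years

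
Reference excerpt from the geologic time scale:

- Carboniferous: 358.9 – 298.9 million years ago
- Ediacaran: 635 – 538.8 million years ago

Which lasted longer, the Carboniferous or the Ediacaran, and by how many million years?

Carboniferous: 358.9 − 298.9 = 60 Myr.
Ediacaran: 635 − 538.8 = 96.2 Myr.
Difference: 96.2 − 60 = 36.2 Myr, so the Ediacaran was longer.

Ediacaran, by 36.2 million years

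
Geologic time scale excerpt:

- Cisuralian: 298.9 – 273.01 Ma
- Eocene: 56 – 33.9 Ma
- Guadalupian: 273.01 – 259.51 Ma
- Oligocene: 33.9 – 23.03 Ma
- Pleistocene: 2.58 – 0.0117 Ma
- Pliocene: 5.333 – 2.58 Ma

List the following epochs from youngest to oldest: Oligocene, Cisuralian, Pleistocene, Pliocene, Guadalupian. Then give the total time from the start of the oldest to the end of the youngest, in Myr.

Start ages (Ma): Cisuralian 298.9, Guadalupian 273.01, Oligocene 33.9, Pliocene 5.333, Pleistocene 2.58.
Ordered youngest to oldest: Pleistocene, Pliocene, Oligocene, Guadalupian, Cisuralian.
Span = 298.9 − 0.0117 = 298.8883 Myr.

Pleistocene → Pliocene → Oligocene → Guadalupian → Cisuralian; total span 298.8883 Myr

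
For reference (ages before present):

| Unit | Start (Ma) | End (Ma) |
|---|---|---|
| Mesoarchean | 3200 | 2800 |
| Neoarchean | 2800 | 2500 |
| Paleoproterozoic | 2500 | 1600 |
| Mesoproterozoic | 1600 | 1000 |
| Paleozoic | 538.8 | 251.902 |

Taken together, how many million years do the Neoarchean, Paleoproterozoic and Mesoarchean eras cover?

Duration is start − end for each: (2800 − 2500) + (2500 − 1600) + (3200 − 2800).
That is 300 + 900 + 400, which totals 1600 million years.

1600 million years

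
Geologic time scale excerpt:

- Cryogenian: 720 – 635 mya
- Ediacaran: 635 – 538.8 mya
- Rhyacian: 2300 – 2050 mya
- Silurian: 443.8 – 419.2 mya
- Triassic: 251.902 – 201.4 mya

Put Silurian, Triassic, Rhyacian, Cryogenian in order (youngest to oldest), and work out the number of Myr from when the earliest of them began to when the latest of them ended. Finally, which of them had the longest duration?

Start ages (Ma): Rhyacian 2300, Cryogenian 720, Silurian 443.8, Triassic 251.902.
Ordered youngest to oldest: Triassic, Silurian, Cryogenian, Rhyacian.
Span = 2300 − 201.4 = 2098.6 Myr.
Durations: Cryogenian 85, Triassic 50.502, Rhyacian 250, Silurian 24.6 → longest is Rhyacian (250 Myr).

Triassic, Silurian, Cryogenian, Rhyacian; total span 2098.6 Myr; longest is Rhyacian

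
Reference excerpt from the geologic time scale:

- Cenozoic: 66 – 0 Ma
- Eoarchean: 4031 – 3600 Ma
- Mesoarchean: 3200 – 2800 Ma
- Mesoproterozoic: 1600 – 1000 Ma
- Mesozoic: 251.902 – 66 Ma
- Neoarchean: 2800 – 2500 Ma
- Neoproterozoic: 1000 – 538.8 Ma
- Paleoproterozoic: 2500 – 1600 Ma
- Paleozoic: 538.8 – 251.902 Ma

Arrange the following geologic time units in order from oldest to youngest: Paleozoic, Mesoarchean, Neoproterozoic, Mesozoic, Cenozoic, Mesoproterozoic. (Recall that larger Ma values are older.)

Read off each span (Ma): Paleozoic 538.8–251.902; Mesoarchean 3200–2800; Neoproterozoic 1000–538.8; Mesozoic 251.902–66; Cenozoic 66–0; Mesoproterozoic 1600–1000.
Larger Ma is older, so oldest→youngest is Mesoarchean, Mesoproterozoic, Neoproterozoic, Paleozoic, Mesozoic, Cenozoic.

Mesoarchean, then Mesoproterozoic, then Neoproterozoic, then Paleozoic, then Mesozoic, then Cenozoic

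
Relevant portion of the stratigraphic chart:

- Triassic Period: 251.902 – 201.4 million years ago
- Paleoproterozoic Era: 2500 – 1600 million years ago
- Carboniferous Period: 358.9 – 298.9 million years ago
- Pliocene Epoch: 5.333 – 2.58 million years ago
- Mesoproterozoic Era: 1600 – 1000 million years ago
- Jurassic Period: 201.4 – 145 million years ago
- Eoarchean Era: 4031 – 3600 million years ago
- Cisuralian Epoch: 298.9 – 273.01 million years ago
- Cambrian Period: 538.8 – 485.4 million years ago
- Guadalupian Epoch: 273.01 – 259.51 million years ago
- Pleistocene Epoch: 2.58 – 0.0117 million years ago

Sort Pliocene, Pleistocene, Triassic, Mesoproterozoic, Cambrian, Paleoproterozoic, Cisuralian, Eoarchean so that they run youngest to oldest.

Sorting by start age (ascending Ma, since larger Ma = older): Pleistocene start 2.58, Pliocene start 5.333, Triassic start 251.902, Cisuralian start 298.9, Cambrian start 538.8, Mesoproterozoic start 1600, Paleoproterozoic start 2500, Eoarchean start 4031.

Pleistocene, then Pliocene, then Triassic, then Cisuralian, then Cambrian, then Mesoproterozoic, then Paleoproterozoic, then Eoarchean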